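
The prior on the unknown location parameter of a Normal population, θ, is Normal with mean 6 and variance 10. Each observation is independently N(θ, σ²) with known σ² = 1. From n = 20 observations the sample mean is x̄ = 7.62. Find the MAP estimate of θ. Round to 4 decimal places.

θ̂_MAP = 7.6119

n = 20, x̄ = 7.62.
For a Normal prior and Normal likelihood with known variance, the posterior is Normal; its mode equals its mean, the precision-weighted average.
Prior precision 1/σ₀² = 1/10 = 0.1; data precision n/σ² = 20/1 = 20.
θ̂ = (0.1·6 + 20·7.62) / (0.1 + 20) = 153/20.1 = 510/67 ≈ 7.6119.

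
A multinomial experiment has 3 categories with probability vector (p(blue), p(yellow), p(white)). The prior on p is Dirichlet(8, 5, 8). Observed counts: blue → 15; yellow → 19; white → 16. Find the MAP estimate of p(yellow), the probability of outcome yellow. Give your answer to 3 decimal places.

MAP estimate of p(yellow) = 0.338

The posterior is Dirichlet(αᵢ + nᵢ) = Dirichlet(23, 24, 24).
For a Dirichlet(a₁,…,a_K) with all aᵢ > 1, the mode has j-th component (aⱼ − 1)/(Σaᵢ − K).
Here Σaᵢ = 71 and K = 3, so p(yellow) = (24 − 1)/(71 − 3) = 23/68 ≈ 0.338.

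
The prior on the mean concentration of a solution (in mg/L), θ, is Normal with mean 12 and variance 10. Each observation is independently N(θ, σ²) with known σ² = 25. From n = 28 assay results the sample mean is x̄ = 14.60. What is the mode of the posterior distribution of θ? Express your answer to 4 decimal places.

n = 28, x̄ = 14.60.
For a Normal prior and Normal likelihood with known variance, the posterior is Normal; its mode equals its mean, the precision-weighted average.
Prior precision 1/σ₀² = 1/10 = 0.1; data precision n/σ² = 28/25 = 1.12.
θ̂ = (0.1·12 + 1.12·14.6) / (0.1 + 1.12) = 17.552/1.22 = 4388/305 ≈ 14.3869.

θ̂_MAP = 14.3869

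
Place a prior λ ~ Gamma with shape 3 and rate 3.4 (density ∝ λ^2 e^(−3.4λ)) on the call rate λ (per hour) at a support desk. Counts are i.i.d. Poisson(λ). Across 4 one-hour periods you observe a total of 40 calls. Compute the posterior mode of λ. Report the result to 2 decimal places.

λ̂_MAP = 5.68

Σxᵢ = 40, n = 4.
Posterior ∝ λ^2e^(−3.4λ) · λ^40e^(−4λ) = λ^42e^(−7.4λ), i.e. Gamma(shape=43, rate=7.4).
The mode of a Gamma(a, b) with a ≥ 1 (shape–rate) is (a−1)/b = 42/7.4 ≈ 5.68.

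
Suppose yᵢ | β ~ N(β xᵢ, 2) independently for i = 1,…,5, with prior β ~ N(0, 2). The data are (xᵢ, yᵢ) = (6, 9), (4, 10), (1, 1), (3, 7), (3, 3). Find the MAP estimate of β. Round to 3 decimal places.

log p(β | y) = −Σ(yᵢ − βxᵢ)²/(2·2) − β²/(2·2) + const.
Setting the derivative to zero: Σxᵢ(yᵢ − βxᵢ)/2 − β/2 = 0, so β = Σxᵢyᵢ / (Σxᵢ² + σ²/τ²).
Σxᵢyᵢ = 6·9 + 4·10 + 1·1 + 3·7 + 3·3 = 125; Σxᵢ² = 71; σ²/τ² = 1.
β̂_MAP = 125 / (71 + 1) = 125/72 ≈ 1.736.

β̂_MAP = 1.736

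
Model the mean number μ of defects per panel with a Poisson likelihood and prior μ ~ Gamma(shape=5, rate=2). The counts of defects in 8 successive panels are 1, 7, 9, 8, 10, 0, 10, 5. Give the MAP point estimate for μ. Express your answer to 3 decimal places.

Σxᵢ = 1+7+9+8+10+0+10+5 = 50, with n = 8.
Posterior ∝ μ^4e^(−2μ) · μ^50e^(−8μ) = μ^54e^(−10μ), i.e. Gamma(shape=55, rate=10).
The mode of a Gamma(a, b) with a ≥ 1 (shape–rate) is (a−1)/b = 54/10 ≈ 5.400.

μ̂_MAP = 5.400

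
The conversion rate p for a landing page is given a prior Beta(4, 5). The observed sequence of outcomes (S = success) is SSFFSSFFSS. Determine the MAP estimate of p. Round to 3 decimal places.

Prior: Beta(4, 5).
Data: 6 successes in 10 trials (from the sequence). The binomial likelihood contributes p^6(1−p)^4, so the posterior is Beta(4+6, 5+4) = Beta(10, 9).
For Beta(a, b) with a, b > 1 the mode is (a−1)/(a+b−2) = 9/17 ≈ 0.529.

p̂_MAP = 0.529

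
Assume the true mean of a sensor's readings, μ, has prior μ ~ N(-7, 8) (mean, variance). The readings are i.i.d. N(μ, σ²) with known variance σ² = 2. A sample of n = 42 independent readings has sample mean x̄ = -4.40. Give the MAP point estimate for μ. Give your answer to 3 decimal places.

μ̂_MAP = -4.415

n = 42, x̄ = -4.40.
For a Normal prior and Normal likelihood with known variance, the posterior is Normal; its mode equals its mean, the precision-weighted average.
Prior precision 1/σ₀² = 1/8 = 0.125; data precision n/σ² = 42/2 = 21.
μ̂ = (0.125·(-7) + 21·(-4.4)) / (0.125 + 21) = (-93.275)/21.125 = -287/65 ≈ -4.415.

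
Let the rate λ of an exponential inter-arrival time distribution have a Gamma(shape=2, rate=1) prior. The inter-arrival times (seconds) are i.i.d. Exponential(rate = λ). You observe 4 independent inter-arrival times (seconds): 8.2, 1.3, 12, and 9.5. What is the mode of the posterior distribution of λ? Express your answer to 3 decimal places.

λ̂_MAP = 0.156

The Exponential(rate=λ) likelihood is ∝ λ^n e^(−λΣtᵢ). Here n = 4 and Σtᵢ = 8.2 + 1.3 + 12 + 9.5 = 31.
Posterior ∝ λe^(−1λ) · λ^4e^(−31λ) = λ^5e^(−32λ), i.e. Gamma(6, 32).
Mode = (a−1)/b = 5/32 ≈ 0.156.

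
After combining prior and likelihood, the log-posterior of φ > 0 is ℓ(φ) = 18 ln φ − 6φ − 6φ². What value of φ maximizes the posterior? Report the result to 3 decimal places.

φ̂_MAP = 1.000

ℓ'(φ) = 18/φ − 6 − 12φ. Setting this to zero and multiplying by φ: 12φ² + 6φ − 18 = 0.
φ = (−6 + √(6² + 4·12·18)) / (2·12) = (−6 + √900) / 24 = (−6 + 30)/24 = 1.
ℓ''(φ) = −18/φ² − 12 < 0, confirming a maximum.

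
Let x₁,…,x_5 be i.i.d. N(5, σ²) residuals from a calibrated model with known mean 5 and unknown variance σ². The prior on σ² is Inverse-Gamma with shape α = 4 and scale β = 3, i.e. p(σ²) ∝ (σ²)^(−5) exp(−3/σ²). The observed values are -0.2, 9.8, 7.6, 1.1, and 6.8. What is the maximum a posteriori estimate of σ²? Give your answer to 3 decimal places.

Sum of squared deviations about the known mean: SS = (-0.2−5)² + (9.8−5)² + (7.6−5)² + (1.1−5)² + (6.8−5)² = 75.29.
The Normal likelihood contributes (σ²)^(−n/2) exp(−SS/(2σ²)), so the posterior is Inverse-Gamma(α + n/2, β + SS/2) = Inverse-Gamma(6.5, 40.645).
The mode of Inverse-Gamma(a, b) is b/(a+1) = 40.645/7.5 ≈ 5.419.

σ̂²_MAP = 5.419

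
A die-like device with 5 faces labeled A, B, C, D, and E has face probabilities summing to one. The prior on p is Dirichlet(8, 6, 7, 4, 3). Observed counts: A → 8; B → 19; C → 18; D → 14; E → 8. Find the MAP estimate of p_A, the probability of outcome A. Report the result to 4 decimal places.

MAP estimate of p_A = 0.1667

The posterior is Dirichlet(αᵢ + nᵢ) = Dirichlet(16, 25, 25, 18, 11).
For a Dirichlet(a₁,…,a_K) with all aᵢ > 1, the mode has j-th component (aⱼ − 1)/(Σaᵢ − K).
Here Σaᵢ = 95 and K = 5, so p_A = (16 − 1)/(95 − 5) = 15/90 ≈ 0.1667.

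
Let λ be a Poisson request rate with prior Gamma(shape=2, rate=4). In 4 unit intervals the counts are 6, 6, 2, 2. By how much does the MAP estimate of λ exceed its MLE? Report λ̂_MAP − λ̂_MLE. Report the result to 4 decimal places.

MAP − MLE = -1.8750

Σxᵢ = 16. Posterior is Gamma(18, 8); MAP = (18−1)/8 = 17/8 ≈ 2.12500.
MLE = x̄ = 16/4 ≈ 4.00000.
Difference = 17/8 − 16/4 = -15/8 ≈ -1.8750.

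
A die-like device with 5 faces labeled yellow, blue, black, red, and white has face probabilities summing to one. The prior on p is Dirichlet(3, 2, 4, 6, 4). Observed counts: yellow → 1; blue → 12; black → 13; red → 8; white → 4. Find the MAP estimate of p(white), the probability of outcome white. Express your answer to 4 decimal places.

The posterior is Dirichlet(αᵢ + nᵢ) = Dirichlet(4, 14, 17, 14, 8).
For a Dirichlet(a₁,…,a_K) with all aᵢ > 1, the mode has j-th component (aⱼ − 1)/(Σaᵢ − K).
Here Σaᵢ = 57 and K = 5, so p(white) = (8 − 1)/(57 − 5) = 7/52 ≈ 0.1346.

MAP estimate of p(white) = 0.1346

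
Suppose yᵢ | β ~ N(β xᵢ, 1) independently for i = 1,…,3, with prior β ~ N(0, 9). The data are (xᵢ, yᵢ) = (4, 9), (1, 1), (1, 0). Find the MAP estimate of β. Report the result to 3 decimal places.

log p(β | y) = −Σ(yᵢ − βxᵢ)²/(2·1) − β²/(2·9) + const.
Setting the derivative to zero: Σxᵢ(yᵢ − βxᵢ)/1 − β/9 = 0, so β = Σxᵢyᵢ / (Σxᵢ² + σ²/τ²).
Σxᵢyᵢ = 4·9 + 1·1 + 1·0 = 37; Σxᵢ² = 18; σ²/τ² = 1/9.
β̂_MAP = 37 / (18 + 1/9) = 37/(163/9) = 333/163 ≈ 2.043.

β̂_MAP = 2.043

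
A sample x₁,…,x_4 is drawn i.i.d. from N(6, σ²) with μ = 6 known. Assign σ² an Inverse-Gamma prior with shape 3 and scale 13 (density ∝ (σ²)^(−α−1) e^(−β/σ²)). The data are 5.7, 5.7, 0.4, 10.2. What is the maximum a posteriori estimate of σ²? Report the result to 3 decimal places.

σ̂²_MAP = 6.265

Sum of squared deviations about the known mean: SS = (5.7−6)² + (5.7−6)² + (0.4−6)² + (10.2−6)² = 49.18.
The Normal likelihood contributes (σ²)^(−n/2) exp(−SS/(2σ²)), so the posterior is Inverse-Gamma(α + n/2, β + SS/2) = Inverse-Gamma(5, 37.59).
The mode of Inverse-Gamma(a, b) is b/(a+1) = 37.59/6 ≈ 6.265.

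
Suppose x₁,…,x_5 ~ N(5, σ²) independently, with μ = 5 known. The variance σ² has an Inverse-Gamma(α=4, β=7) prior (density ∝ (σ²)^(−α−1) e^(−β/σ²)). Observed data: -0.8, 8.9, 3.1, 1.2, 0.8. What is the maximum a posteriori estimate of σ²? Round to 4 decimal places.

σ̂²_MAP = 6.5693

Sum of squared deviations about the known mean: SS = (-0.8−5)² + (8.9−5)² + (3.1−5)² + (1.2−5)² + (0.8−5)² = 84.54.
The Normal likelihood contributes (σ²)^(−n/2) exp(−SS/(2σ²)), so the posterior is Inverse-Gamma(α + n/2, β + SS/2) = Inverse-Gamma(6.5, 49.27).
The mode of Inverse-Gamma(a, b) is b/(a+1) = 49.27/7.5 ≈ 6.5693.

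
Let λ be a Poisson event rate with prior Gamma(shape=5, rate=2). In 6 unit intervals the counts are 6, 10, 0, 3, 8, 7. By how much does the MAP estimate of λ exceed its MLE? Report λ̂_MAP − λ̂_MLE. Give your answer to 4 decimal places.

Σxᵢ = 34. Posterior is Gamma(39, 8); MAP = (39−1)/8 = 38/8 ≈ 4.75000.
MLE = x̄ = 34/6 ≈ 5.66667.
Difference = 38/8 − 34/6 = -11/12 ≈ -0.9167.

MAP − MLE = -0.9167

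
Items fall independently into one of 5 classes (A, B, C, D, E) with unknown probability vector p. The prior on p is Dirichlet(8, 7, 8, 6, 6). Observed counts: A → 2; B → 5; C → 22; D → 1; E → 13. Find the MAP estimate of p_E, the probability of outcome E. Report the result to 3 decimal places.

The posterior is Dirichlet(αᵢ + nᵢ) = Dirichlet(10, 12, 30, 7, 19).
For a Dirichlet(a₁,…,a_K) with all aᵢ > 1, the mode has j-th component (aⱼ − 1)/(Σaᵢ − K).
Here Σaᵢ = 78 and K = 5, so p_E = (19 − 1)/(78 − 5) = 18/73 ≈ 0.247.

MAP estimate of p_E = 0.247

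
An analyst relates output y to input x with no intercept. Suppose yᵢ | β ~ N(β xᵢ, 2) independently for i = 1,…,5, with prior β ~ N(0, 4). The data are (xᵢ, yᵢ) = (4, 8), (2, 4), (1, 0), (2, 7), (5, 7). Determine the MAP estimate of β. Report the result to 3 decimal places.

log p(β | y) = −Σ(yᵢ − βxᵢ)²/(2·2) − β²/(2·4) + const.
Setting the derivative to zero: Σxᵢ(yᵢ − βxᵢ)/2 − β/4 = 0, so β = Σxᵢyᵢ / (Σxᵢ² + σ²/τ²).
Σxᵢyᵢ = 4·8 + 2·4 + 1·0 + 2·7 + 5·7 = 89; Σxᵢ² = 50; σ²/τ² = 0.5.
β̂_MAP = 89 / (50 + 0.5) = 89/50.5 ≈ 1.762.

β̂_MAP = 1.762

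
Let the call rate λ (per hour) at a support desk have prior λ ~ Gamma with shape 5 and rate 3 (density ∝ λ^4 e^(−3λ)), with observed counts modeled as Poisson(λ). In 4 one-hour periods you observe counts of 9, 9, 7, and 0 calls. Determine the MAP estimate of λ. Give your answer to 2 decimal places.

λ̂_MAP = 4.14

Σxᵢ = 9+9+7+0 = 25, with n = 4.
Posterior ∝ λ^4e^(−3λ) · λ^25e^(−4λ) = λ^29e^(−7λ), i.e. Gamma(shape=30, rate=7).
The mode of a Gamma(a, b) with a ≥ 1 (shape–rate) is (a−1)/b = 29/7 ≈ 4.14.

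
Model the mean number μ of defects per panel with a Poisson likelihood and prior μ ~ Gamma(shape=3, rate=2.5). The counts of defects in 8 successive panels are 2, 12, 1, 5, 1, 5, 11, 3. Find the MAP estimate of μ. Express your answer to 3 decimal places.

Σxᵢ = 2+12+1+5+1+5+11+3 = 40, with n = 8.
Posterior ∝ μ^2e^(−2.5μ) · μ^40e^(−8μ) = μ^42e^(−10.5μ), i.e. Gamma(shape=43, rate=10.5).
The mode of a Gamma(a, b) with a ≥ 1 (shape–rate) is (a−1)/b = 42/10.5 ≈ 4.000.

μ̂_MAP = 4.000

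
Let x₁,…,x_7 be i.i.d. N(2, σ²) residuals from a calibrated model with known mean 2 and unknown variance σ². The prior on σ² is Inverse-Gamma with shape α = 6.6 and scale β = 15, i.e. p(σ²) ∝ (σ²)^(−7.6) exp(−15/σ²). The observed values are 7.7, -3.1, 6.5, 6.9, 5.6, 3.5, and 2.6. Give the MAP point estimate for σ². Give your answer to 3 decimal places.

σ̂²_MAP = 6.682

Sum of squared deviations about the known mean: SS = (7.7−2)² + (-3.1−2)² + (6.5−2)² + (6.9−2)² + (5.6−2)² + (3.5−2)² + (2.6−2)² = 118.33.
The Normal likelihood contributes (σ²)^(−n/2) exp(−SS/(2σ²)), so the posterior is Inverse-Gamma(α + n/2, β + SS/2) = Inverse-Gamma(10.1, 74.165).
The mode of Inverse-Gamma(a, b) is b/(a+1) = 74.165/11.1 ≈ 6.682.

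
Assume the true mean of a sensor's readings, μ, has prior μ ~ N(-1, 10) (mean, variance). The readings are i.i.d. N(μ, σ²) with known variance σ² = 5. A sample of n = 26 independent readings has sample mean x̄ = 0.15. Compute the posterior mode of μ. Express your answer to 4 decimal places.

n = 26, x̄ = 0.15.
For a Normal prior and Normal likelihood with known variance, the posterior is Normal; its mode equals its mean, the precision-weighted average.
Prior precision 1/σ₀² = 1/10 = 0.1; data precision n/σ² = 26/5 = 5.2.
μ̂ = (0.1·(-1) + 5.2·0.15) / (0.1 + 5.2) = 0.68/5.3 = 34/265 ≈ 0.1283.

μ̂_MAP = 0.1283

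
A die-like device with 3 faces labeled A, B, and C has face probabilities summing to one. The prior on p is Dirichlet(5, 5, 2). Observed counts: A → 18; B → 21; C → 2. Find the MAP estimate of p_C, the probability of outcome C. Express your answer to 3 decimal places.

MAP estimate of p_C = 0.060

The posterior is Dirichlet(αᵢ + nᵢ) = Dirichlet(23, 26, 4).
For a Dirichlet(a₁,…,a_K) with all aᵢ > 1, the mode has j-th component (aⱼ − 1)/(Σaᵢ − K).
Here Σaᵢ = 53 and K = 3, so p_C = (4 − 1)/(53 − 3) = 3/50 ≈ 0.060.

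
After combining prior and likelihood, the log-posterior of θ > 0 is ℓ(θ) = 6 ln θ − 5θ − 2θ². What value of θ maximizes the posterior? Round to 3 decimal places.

θ̂_MAP = 0.750

ℓ'(θ) = 6/θ − 5 − 4θ. Setting this to zero and multiplying by θ: 4θ² + 5θ − 6 = 0.
θ = (−5 + √(5² + 4·4·6)) / (2·4) = (−5 + √121) / 8 = (−5 + 11)/8 = 3/4.
ℓ''(θ) = −6/θ² − 4 < 0, confirming a maximum.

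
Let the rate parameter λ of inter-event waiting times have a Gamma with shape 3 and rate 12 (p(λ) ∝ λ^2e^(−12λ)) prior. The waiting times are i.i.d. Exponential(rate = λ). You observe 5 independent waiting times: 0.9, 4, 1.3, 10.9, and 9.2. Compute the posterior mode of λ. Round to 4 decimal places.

The Exponential(rate=λ) likelihood is ∝ λ^n e^(−λΣtᵢ). Here n = 5 and Σtᵢ = 0.9 + 4 + 1.3 + 10.9 + 9.2 = 26.3.
Posterior ∝ λ^2e^(−12λ) · λ^5e^(−26.3λ) = λ^7e^(−38.3λ), i.e. Gamma(8, 38.3).
Mode = (a−1)/b = 7/38.3 ≈ 0.1828.

λ̂_MAP = 0.1828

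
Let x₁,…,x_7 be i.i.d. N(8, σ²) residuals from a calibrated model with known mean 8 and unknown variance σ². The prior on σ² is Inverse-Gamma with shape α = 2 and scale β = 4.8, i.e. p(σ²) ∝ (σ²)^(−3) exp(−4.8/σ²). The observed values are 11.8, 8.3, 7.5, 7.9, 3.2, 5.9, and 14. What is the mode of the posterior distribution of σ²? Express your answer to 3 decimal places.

σ̂²_MAP = 6.757

Sum of squared deviations about the known mean: SS = (11.8−8)² + (8.3−8)² + (7.5−8)² + (7.9−8)² + (3.2−8)² + (5.9−8)² + (14−8)² = 78.24.
The Normal likelihood contributes (σ²)^(−n/2) exp(−SS/(2σ²)), so the posterior is Inverse-Gamma(α + n/2, β + SS/2) = Inverse-Gamma(5.5, 43.92).
The mode of Inverse-Gamma(a, b) is b/(a+1) = 43.92/6.5 ≈ 6.757.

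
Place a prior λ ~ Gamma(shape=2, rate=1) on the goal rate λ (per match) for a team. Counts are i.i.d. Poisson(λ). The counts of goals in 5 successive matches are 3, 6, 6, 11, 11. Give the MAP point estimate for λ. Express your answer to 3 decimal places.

Σxᵢ = 3+6+6+11+11 = 37, with n = 5.
Posterior ∝ λe^(−1λ) · λ^37e^(−5λ) = λ^38e^(−6λ), i.e. Gamma(shape=39, rate=6).
The mode of a Gamma(a, b) with a ≥ 1 (shape–rate) is (a−1)/b = 38/6 ≈ 6.333.

λ̂_MAP = 6.333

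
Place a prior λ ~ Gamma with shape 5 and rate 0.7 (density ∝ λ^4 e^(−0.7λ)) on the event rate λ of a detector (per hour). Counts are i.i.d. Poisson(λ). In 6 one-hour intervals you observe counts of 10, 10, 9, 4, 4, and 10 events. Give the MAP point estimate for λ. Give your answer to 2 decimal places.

λ̂_MAP = 7.61

Σxᵢ = 10+10+9+4+4+10 = 47, with n = 6.
Posterior ∝ λ^4e^(−0.7λ) · λ^47e^(−6λ) = λ^51e^(−6.7λ), i.e. Gamma(shape=52, rate=6.7).
The mode of a Gamma(a, b) with a ≥ 1 (shape–rate) is (a−1)/b = 51/6.7 ≈ 7.61.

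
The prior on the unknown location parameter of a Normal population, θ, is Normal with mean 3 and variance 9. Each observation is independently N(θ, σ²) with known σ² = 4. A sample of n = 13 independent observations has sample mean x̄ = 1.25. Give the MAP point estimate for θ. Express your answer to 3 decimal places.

θ̂_MAP = 1.308

n = 13, x̄ = 1.25.
For a Normal prior and Normal likelihood with known variance, the posterior is Normal; its mode equals its mean, the precision-weighted average.
Prior precision 1/σ₀² = 1/9; data precision n/σ² = 13/4 = 3.25.
θ̂ = ((1/9)·3 + 3.25·1.25) / (1/9 + 3.25) = (211/48)/(121/36) = 633/484 ≈ 1.308.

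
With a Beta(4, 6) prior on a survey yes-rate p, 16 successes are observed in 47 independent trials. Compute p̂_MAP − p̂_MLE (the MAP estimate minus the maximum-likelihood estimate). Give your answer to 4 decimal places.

Posterior is Beta(20, 37); MAP = (20−1)/(57−2) = 19/55 ≈ 0.34545.
MLE ignores the prior: p̂_MLE = k/n = 16/47 ≈ 0.34043.
Difference = 19/55 − 16/47 = 13/2585 ≈ 0.0050.

MAP − MLE = 0.0050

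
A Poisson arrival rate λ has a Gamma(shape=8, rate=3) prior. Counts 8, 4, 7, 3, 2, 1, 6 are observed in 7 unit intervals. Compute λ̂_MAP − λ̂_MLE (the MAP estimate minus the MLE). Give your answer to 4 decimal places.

MAP − MLE = -0.6286

Σxᵢ = 31. Posterior is Gamma(39, 10); MAP = (39−1)/10 = 38/10 ≈ 3.80000.
MLE = x̄ = 31/7 ≈ 4.42857.
Difference = 38/10 − 31/7 = -22/35 ≈ -0.6286.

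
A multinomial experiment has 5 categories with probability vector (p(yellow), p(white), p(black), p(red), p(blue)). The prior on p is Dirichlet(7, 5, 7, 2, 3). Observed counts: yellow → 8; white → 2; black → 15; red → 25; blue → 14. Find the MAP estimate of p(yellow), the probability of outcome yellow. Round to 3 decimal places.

MAP estimate of p(yellow) = 0.169

The posterior is Dirichlet(αᵢ + nᵢ) = Dirichlet(15, 7, 22, 27, 17).
For a Dirichlet(a₁,…,a_K) with all aᵢ > 1, the mode has j-th component (aⱼ − 1)/(Σaᵢ − K).
Here Σaᵢ = 88 and K = 5, so p(yellow) = (15 − 1)/(88 − 5) = 14/83 ≈ 0.169.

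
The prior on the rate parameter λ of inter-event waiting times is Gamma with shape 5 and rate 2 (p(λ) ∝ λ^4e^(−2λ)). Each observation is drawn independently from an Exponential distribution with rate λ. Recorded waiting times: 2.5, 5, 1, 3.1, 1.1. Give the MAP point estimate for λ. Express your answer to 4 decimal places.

The Exponential(rate=λ) likelihood is ∝ λ^n e^(−λΣtᵢ). Here n = 5 and Σtᵢ = 2.5 + 5 + 1 + 3.1 + 1.1 = 12.7.
Posterior ∝ λ^4e^(−2λ) · λ^5e^(−12.7λ) = λ^9e^(−14.7λ), i.e. Gamma(10, 14.7).
Mode = (a−1)/b = 9/14.7 ≈ 0.6122.

λ̂_MAP = 0.6122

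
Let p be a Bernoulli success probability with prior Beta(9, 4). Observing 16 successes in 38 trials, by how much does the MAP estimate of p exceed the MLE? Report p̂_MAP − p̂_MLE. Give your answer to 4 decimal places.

Posterior is Beta(25, 26); MAP = (25−1)/(51−2) = 24/49 ≈ 0.48980.
MLE ignores the prior: p̂_MLE = k/n = 16/38 ≈ 0.42105.
Difference = 24/49 − 16/38 = 64/931 ≈ 0.0687.

MAP − MLE = 0.0687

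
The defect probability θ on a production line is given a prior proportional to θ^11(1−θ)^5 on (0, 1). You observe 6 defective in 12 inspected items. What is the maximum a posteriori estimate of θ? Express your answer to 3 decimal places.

θ̂_MAP = 0.607

The prior density ∝ θ^11(1−θ)^5 is the kernel of Beta(12, 6).
Data: 6 successes in 12 trials. The binomial likelihood contributes θ^6(1−θ)^6, so the posterior is Beta(12+6, 6+6) = Beta(18, 12).
For Beta(a, b) with a, b > 1 the mode is (a−1)/(a+b−2) = 17/28 ≈ 0.607.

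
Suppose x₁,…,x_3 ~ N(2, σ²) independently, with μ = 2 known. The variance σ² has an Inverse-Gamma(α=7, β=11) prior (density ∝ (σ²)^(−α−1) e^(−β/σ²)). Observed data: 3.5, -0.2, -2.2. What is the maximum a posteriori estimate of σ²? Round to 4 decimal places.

σ̂²_MAP = 2.4595

Sum of squared deviations about the known mean: SS = (3.5−2)² + (-0.2−2)² + (-2.2−2)² = 24.73.
The Normal likelihood contributes (σ²)^(−n/2) exp(−SS/(2σ²)), so the posterior is Inverse-Gamma(α + n/2, β + SS/2) = Inverse-Gamma(8.5, 23.365).
The mode of Inverse-Gamma(a, b) is b/(a+1) = 23.365/9.5 ≈ 2.4595.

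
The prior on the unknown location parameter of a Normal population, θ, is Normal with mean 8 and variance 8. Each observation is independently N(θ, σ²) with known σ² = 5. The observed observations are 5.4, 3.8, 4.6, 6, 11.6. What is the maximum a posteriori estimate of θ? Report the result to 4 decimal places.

n = 5; x̄ = (5.4 + 3.8 + 4.6 + 6 + 11.6)/5 = 31.4/5 = 6.28.
For a Normal prior and Normal likelihood with known variance, the posterior is Normal; its mode equals its mean, the precision-weighted average.
Prior precision 1/σ₀² = 1/8 = 0.125; data precision n/σ² = 5/5 = 1.
θ̂ = (0.125·8 + 1·6.28) / (0.125 + 1) = 7.28/1.125 = 1456/225 ≈ 6.4711.

θ̂_MAP = 6.4711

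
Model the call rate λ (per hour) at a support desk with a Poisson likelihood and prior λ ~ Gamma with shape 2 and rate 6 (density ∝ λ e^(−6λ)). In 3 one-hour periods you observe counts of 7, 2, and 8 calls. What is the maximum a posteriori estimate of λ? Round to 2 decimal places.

λ̂_MAP = 2.00

Σxᵢ = 7+2+8 = 17, with n = 3.
Posterior ∝ λe^(−6λ) · λ^17e^(−3λ) = λ^18e^(−9λ), i.e. Gamma(shape=19, rate=9).
The mode of a Gamma(a, b) with a ≥ 1 (shape–rate) is (a−1)/b = 18/9 ≈ 2.00.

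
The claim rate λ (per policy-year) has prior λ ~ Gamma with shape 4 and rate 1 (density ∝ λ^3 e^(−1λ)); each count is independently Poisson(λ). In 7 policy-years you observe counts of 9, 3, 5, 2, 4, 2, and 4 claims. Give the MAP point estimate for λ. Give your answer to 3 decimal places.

λ̂_MAP = 4.000

Σxᵢ = 9+3+5+2+4+2+4 = 29, with n = 7.
Posterior ∝ λ^3e^(−1λ) · λ^29e^(−7λ) = λ^32e^(−8λ), i.e. Gamma(shape=33, rate=8).
The mode of a Gamma(a, b) with a ≥ 1 (shape–rate) is (a−1)/b = 32/8 ≈ 4.000.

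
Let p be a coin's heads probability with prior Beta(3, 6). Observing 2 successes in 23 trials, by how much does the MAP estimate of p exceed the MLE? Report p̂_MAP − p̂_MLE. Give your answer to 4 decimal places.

Posterior is Beta(5, 27); MAP = (5−1)/(32−2) = 4/30 ≈ 0.13333.
MLE ignores the prior: p̂_MLE = k/n = 2/23 ≈ 0.08696.
Difference = 4/30 − 2/23 = 16/345 ≈ 0.0464.

MAP − MLE = 0.0464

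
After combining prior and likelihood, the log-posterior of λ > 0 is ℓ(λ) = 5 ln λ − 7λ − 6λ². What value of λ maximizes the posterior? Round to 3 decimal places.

λ̂_MAP = 0.417

ℓ'(λ) = 5/λ − 7 − 12λ. Setting this to zero and multiplying by λ: 12λ² + 7λ − 5 = 0.
λ = (−7 + √(7² + 4·12·5)) / (2·12) = (−7 + √289) / 24 = (−7 + 17)/24 = 5/12.
ℓ''(λ) = −5/λ² − 12 < 0, confirming a maximum.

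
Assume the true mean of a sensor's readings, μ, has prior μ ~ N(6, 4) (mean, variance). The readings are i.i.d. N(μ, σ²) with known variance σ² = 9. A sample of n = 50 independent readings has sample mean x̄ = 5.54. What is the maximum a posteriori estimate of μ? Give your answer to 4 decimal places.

μ̂_MAP = 5.5598

n = 50, x̄ = 5.54.
For a Normal prior and Normal likelihood with known variance, the posterior is Normal; its mode equals its mean, the precision-weighted average.
Prior precision 1/σ₀² = 1/4 = 0.25; data precision n/σ² = 50/9.
μ̂ = (0.25·6 + (50/9)·5.54) / (0.25 + 50/9) = (581/18)/(209/36) = 1162/209 ≈ 5.5598.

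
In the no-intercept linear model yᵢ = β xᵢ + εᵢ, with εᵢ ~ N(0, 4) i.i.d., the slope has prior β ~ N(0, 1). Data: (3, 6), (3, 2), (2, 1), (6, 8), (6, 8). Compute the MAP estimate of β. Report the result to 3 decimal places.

log p(β | y) = −Σ(yᵢ − βxᵢ)²/(2·4) − β²/(2·1) + const.
Setting the derivative to zero: Σxᵢ(yᵢ − βxᵢ)/4 − β/1 = 0, so β = Σxᵢyᵢ / (Σxᵢ² + σ²/τ²).
Σxᵢyᵢ = 3·6 + 3·2 + 2·1 + 6·8 + 6·8 = 122; Σxᵢ² = 94; σ²/τ² = 4.
β̂_MAP = 122 / (94 + 4) = 122/98 ≈ 1.245.

β̂_MAP = 1.245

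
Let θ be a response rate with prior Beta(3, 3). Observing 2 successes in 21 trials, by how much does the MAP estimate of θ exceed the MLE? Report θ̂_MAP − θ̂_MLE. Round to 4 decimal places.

MAP − MLE = 0.0648

Posterior is Beta(5, 22); MAP = (5−1)/(27−2) = 4/25 ≈ 0.16000.
MLE ignores the prior: θ̂_MLE = k/n = 2/21 ≈ 0.09524.
Difference = 4/25 − 2/21 = 34/525 ≈ 0.0648.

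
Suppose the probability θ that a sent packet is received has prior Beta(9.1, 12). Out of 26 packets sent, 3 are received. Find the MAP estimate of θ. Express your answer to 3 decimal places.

Prior: Beta(9.1, 12).
Data: 3 successes in 26 trials. The binomial likelihood contributes θ^3(1−θ)^23, so the posterior is Beta(9.1+3, 12+23) = Beta(12.1, 35).
For Beta(a, b) with a, b > 1 the mode is (a−1)/(a+b−2) = 11.1/45.1 ≈ 0.246.

θ̂_MAP = 0.246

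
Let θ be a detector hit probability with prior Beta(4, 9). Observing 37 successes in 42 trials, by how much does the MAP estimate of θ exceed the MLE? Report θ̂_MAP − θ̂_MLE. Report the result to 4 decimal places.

Posterior is Beta(41, 14); MAP = (41−1)/(55−2) = 40/53 ≈ 0.75472.
MLE ignores the prior: θ̂_MLE = k/n = 37/42 ≈ 0.88095.
Difference = 40/53 − 37/42 = -281/2226 ≈ -0.1262.

MAP − MLE = -0.1262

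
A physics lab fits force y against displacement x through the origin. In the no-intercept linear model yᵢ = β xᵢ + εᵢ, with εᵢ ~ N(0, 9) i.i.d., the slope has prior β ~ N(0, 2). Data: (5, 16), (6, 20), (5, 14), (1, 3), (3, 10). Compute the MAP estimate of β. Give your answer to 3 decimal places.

log p(β | y) = −Σ(yᵢ − βxᵢ)²/(2·9) − β²/(2·2) + const.
Setting the derivative to zero: Σxᵢ(yᵢ − βxᵢ)/9 − β/2 = 0, so β = Σxᵢyᵢ / (Σxᵢ² + σ²/τ²).
Σxᵢyᵢ = 5·16 + 6·20 + 5·14 + 1·3 + 3·10 = 303; Σxᵢ² = 96; σ²/τ² = 4.5.
β̂_MAP = 303 / (96 + 4.5) = 303/100.5 ≈ 3.015.

β̂_MAP = 3.015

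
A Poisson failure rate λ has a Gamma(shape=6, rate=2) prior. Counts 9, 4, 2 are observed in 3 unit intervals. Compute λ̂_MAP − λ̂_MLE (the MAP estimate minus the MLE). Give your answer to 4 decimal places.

Σxᵢ = 15. Posterior is Gamma(21, 5); MAP = (21−1)/5 = 20/5 ≈ 4.00000.
MLE = x̄ = 15/3 ≈ 5.00000.
Difference = 20/5 − 15/3 = -1 ≈ -1.0000.

MAP − MLE = -1.0000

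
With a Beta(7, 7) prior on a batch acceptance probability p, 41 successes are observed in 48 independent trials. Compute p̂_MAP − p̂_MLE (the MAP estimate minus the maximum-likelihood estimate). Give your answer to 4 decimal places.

Posterior is Beta(48, 14); MAP = (48−1)/(62−2) = 47/60 ≈ 0.78333.
MLE ignores the prior: p̂_MLE = k/n = 41/48 ≈ 0.85417.
Difference = 47/60 − 41/48 = -17/240 ≈ -0.0708.

MAP − MLE = -0.0708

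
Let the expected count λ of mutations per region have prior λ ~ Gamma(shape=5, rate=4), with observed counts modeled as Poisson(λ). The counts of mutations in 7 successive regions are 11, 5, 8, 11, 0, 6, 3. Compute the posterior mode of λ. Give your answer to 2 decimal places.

λ̂_MAP = 4.36

Σxᵢ = 11+5+8+11+0+6+3 = 44, with n = 7.
Posterior ∝ λ^4e^(−4λ) · λ^44e^(−7λ) = λ^48e^(−11λ), i.e. Gamma(shape=49, rate=11).
The mode of a Gamma(a, b) with a ≥ 1 (shape–rate) is (a−1)/b = 48/11 ≈ 4.36.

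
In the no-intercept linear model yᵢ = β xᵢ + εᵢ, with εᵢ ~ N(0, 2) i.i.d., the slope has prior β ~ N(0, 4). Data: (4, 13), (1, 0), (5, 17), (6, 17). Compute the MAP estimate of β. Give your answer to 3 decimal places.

log p(β | y) = −Σ(yᵢ − βxᵢ)²/(2·2) − β²/(2·4) + const.
Setting the derivative to zero: Σxᵢ(yᵢ − βxᵢ)/2 − β/4 = 0, so β = Σxᵢyᵢ / (Σxᵢ² + σ²/τ²).
Σxᵢyᵢ = 4·13 + 1·0 + 5·17 + 6·17 = 239; Σxᵢ² = 78; σ²/τ² = 0.5.
β̂_MAP = 239 / (78 + 0.5) = 239/78.5 ≈ 3.045.

β̂_MAP = 3.045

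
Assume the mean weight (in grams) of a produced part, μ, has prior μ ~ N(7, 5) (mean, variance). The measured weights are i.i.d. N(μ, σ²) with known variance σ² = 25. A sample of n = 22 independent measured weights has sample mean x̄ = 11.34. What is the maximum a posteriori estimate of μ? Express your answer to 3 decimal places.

n = 22, x̄ = 11.34.
For a Normal prior and Normal likelihood with known variance, the posterior is Normal; its mode equals its mean, the precision-weighted average.
Prior precision 1/σ₀² = 1/5 = 0.2; data precision n/σ² = 22/25 = 0.88.
μ̂ = (0.2·7 + 0.88·11.34) / (0.2 + 0.88) = 11.3792/1.08 = 7112/675 ≈ 10.536.

μ̂_MAP = 10.536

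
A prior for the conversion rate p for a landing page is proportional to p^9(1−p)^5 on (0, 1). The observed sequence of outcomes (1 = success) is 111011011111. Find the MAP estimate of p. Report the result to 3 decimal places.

The prior density ∝ p^9(1−p)^5 is the kernel of Beta(10, 6).
Data: 10 successes in 12 trials (from the sequence). The binomial likelihood contributes p^10(1−p)^2, so the posterior is Beta(10+10, 6+2) = Beta(20, 8).
For Beta(a, b) with a, b > 1 the mode is (a−1)/(a+b−2) = 19/26 ≈ 0.731.

p̂_MAP = 0.731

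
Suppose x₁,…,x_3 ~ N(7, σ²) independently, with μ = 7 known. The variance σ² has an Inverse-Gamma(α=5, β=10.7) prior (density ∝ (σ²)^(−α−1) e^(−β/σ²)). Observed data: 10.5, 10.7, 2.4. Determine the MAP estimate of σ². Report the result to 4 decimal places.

Sum of squared deviations about the known mean: SS = (10.5−7)² + (10.7−7)² + (2.4−7)² = 47.1.
The Normal likelihood contributes (σ²)^(−n/2) exp(−SS/(2σ²)), so the posterior is Inverse-Gamma(α + n/2, β + SS/2) = Inverse-Gamma(6.5, 34.25).
The mode of Inverse-Gamma(a, b) is b/(a+1) = 34.25/7.5 ≈ 4.5667.

σ̂²_MAP = 4.5667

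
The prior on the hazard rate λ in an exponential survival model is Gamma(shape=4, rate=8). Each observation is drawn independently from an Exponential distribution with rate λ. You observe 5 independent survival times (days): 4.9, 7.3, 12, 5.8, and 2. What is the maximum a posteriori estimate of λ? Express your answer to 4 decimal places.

The Exponential(rate=λ) likelihood is ∝ λ^n e^(−λΣtᵢ). Here n = 5 and Σtᵢ = 4.9 + 7.3 + 12 + 5.8 + 2 = 32.
Posterior ∝ λ^3e^(−8λ) · λ^5e^(−32λ) = λ^8e^(−40λ), i.e. Gamma(9, 40).
Mode = (a−1)/b = 8/40 ≈ 0.2000.

λ̂_MAP = 0.2000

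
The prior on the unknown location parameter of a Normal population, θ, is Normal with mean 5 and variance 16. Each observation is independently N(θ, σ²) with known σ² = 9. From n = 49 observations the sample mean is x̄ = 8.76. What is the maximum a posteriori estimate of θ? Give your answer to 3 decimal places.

θ̂_MAP = 8.717

n = 49, x̄ = 8.76.
For a Normal prior and Normal likelihood with known variance, the posterior is Normal; its mode equals its mean, the precision-weighted average.
Prior precision 1/σ₀² = 1/16 = 0.0625; data precision n/σ² = 49/9.
θ̂ = (0.0625·5 + (49/9)·8.76) / (0.0625 + 49/9) = (57607/1200)/(793/144) = 172821/19825 ≈ 8.717.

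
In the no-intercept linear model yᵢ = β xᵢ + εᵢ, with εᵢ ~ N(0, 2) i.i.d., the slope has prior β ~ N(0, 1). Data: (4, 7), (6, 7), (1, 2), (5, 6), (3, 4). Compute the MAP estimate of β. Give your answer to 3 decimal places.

log p(β | y) = −Σ(yᵢ − βxᵢ)²/(2·2) − β²/(2·1) + const.
Setting the derivative to zero: Σxᵢ(yᵢ − βxᵢ)/2 − β/1 = 0, so β = Σxᵢyᵢ / (Σxᵢ² + σ²/τ²).
Σxᵢyᵢ = 4·7 + 6·7 + 1·2 + 5·6 + 3·4 = 114; Σxᵢ² = 87; σ²/τ² = 2.
β̂_MAP = 114 / (87 + 2) = 114/89 ≈ 1.281.

β̂_MAP = 1.281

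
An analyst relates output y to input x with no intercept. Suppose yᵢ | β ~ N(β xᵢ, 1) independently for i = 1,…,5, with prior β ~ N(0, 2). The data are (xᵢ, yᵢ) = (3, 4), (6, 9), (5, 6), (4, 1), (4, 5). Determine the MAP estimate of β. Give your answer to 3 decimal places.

log p(β | y) = −Σ(yᵢ − βxᵢ)²/(2·1) − β²/(2·2) + const.
Setting the derivative to zero: Σxᵢ(yᵢ − βxᵢ)/1 − β/2 = 0, so β = Σxᵢyᵢ / (Σxᵢ² + σ²/τ²).
Σxᵢyᵢ = 3·4 + 6·9 + 5·6 + 4·1 + 4·5 = 120; Σxᵢ² = 102; σ²/τ² = 0.5.
β̂_MAP = 120 / (102 + 0.5) = 120/102.5 ≈ 1.171.

β̂_MAP = 1.171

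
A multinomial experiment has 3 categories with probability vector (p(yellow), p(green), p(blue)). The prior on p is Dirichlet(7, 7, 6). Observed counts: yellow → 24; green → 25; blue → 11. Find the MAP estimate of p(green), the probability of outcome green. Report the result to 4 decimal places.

MAP estimate of p(green) = 0.4026

The posterior is Dirichlet(αᵢ + nᵢ) = Dirichlet(31, 32, 17).
For a Dirichlet(a₁,…,a_K) with all aᵢ > 1, the mode has j-th component (aⱼ − 1)/(Σaᵢ − K).
Here Σaᵢ = 80 and K = 3, so p(green) = (32 − 1)/(80 − 3) = 31/77 ≈ 0.4026.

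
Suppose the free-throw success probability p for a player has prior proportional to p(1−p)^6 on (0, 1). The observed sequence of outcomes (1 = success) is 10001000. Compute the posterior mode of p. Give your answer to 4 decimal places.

The prior density ∝ p(1−p)^6 is the kernel of Beta(2, 7).
Data: 2 successes in 8 trials (from the sequence). The binomial likelihood contributes p^2(1−p)^6, so the posterior is Beta(2+2, 7+6) = Beta(4, 13).
For Beta(a, b) with a, b > 1 the mode is (a−1)/(a+b−2) = 3/15 ≈ 0.2000.

p̂_MAP = 0.2000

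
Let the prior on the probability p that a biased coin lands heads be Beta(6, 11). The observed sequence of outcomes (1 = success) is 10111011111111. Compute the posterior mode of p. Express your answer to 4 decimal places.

p̂_MAP = 0.5862

Prior: Beta(6, 11).
Data: 12 successes in 14 trials (from the sequence). The binomial likelihood contributes p^12(1−p)^2, so the posterior is Beta(6+12, 11+2) = Beta(18, 13).
For Beta(a, b) with a, b > 1 the mode is (a−1)/(a+b−2) = 17/29 ≈ 0.5862.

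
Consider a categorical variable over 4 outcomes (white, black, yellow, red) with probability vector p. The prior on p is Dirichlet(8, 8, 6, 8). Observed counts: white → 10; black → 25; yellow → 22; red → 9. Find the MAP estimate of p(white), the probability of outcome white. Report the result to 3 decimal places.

MAP estimate of p(white) = 0.185

The posterior is Dirichlet(αᵢ + nᵢ) = Dirichlet(18, 33, 28, 17).
For a Dirichlet(a₁,…,a_K) with all aᵢ > 1, the mode has j-th component (aⱼ − 1)/(Σaᵢ − K).
Here Σaᵢ = 96 and K = 4, so p(white) = (18 − 1)/(96 − 4) = 17/92 ≈ 0.185.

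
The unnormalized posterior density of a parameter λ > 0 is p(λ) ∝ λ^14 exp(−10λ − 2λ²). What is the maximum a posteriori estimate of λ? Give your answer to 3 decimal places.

λ̂_MAP = 1.000

ℓ'(λ) = 14/λ − 10 − 4λ. Setting this to zero and multiplying by λ: 4λ² + 10λ − 14 = 0.
λ = (−10 + √(10² + 4·4·14)) / (2·4) = (−10 + √324) / 8 = (−10 + 18)/8 = 1.
ℓ''(λ) = −14/λ² − 4 < 0, confirming a maximum.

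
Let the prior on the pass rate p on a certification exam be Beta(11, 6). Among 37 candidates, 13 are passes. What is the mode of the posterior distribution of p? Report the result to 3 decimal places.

Prior: Beta(11, 6).
Data: 13 successes in 37 trials. The binomial likelihood contributes p^13(1−p)^24, so the posterior is Beta(11+13, 6+24) = Beta(24, 30).
For Beta(a, b) with a, b > 1 the mode is (a−1)/(a+b−2) = 23/52 ≈ 0.442.

p̂_MAP = 0.442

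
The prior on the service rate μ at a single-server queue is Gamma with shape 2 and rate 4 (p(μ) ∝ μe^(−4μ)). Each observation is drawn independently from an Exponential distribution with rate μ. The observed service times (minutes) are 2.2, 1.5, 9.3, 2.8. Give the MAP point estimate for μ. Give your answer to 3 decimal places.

The Exponential(rate=μ) likelihood is ∝ μ^n e^(−μΣtᵢ). Here n = 4 and Σtᵢ = 2.2 + 1.5 + 9.3 + 2.8 = 15.8.
Posterior ∝ μe^(−4μ) · μ^4e^(−15.8μ) = μ^5e^(−19.8μ), i.e. Gamma(6, 19.8).
Mode = (a−1)/b = 5/19.8 ≈ 0.253.

μ̂_MAP = 0.253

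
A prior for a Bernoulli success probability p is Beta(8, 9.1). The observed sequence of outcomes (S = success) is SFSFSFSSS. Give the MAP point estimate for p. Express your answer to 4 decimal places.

p̂_MAP = 0.5394

Prior: Beta(8, 9.1).
Data: 6 successes in 9 trials (from the sequence). The binomial likelihood contributes p^6(1−p)^3, so the posterior is Beta(8+6, 9.1+3) = Beta(14, 12.1).
For Beta(a, b) with a, b > 1 the mode is (a−1)/(a+b−2) = 13/24.1 ≈ 0.5394.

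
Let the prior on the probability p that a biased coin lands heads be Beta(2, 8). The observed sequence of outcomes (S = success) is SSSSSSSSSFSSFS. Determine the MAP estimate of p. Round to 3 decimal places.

Prior: Beta(2, 8).
Data: 12 successes in 14 trials (from the sequence). The binomial likelihood contributes p^12(1−p)^2, so the posterior is Beta(2+12, 8+2) = Beta(14, 10).
For Beta(a, b) with a, b > 1 the mode is (a−1)/(a+b−2) = 13/22 ≈ 0.591.

p̂_MAP = 0.591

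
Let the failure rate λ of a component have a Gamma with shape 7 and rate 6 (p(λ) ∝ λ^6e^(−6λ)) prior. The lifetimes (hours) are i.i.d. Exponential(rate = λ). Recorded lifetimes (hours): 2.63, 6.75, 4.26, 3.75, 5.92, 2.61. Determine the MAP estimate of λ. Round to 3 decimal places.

The Exponential(rate=λ) likelihood is ∝ λ^n e^(−λΣtᵢ). Here n = 6 and Σtᵢ = 2.63 + 6.75 + 4.26 + 3.75 + 5.92 + 2.61 = 25.92.
Posterior ∝ λ^6e^(−6λ) · λ^6e^(−25.92λ) = λ^12e^(−31.92λ), i.e. Gamma(13, 31.92).
Mode = (a−1)/b = 12/31.92 ≈ 0.376.

λ̂_MAP = 0.376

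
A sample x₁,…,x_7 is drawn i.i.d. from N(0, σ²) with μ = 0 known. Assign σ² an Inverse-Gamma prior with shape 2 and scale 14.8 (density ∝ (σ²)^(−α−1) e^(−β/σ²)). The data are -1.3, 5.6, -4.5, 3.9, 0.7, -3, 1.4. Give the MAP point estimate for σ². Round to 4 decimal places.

Sum of squared deviations about the known mean: SS = (-1.3−0)² + (5.6−0)² + (-4.5−0)² + (3.9−0)² + (0.7−0)² + (-3−0)² + (1.4−0)² = 79.96.
The Normal likelihood contributes (σ²)^(−n/2) exp(−SS/(2σ²)), so the posterior is Inverse-Gamma(α + n/2, β + SS/2) = Inverse-Gamma(5.5, 54.78).
The mode of Inverse-Gamma(a, b) is b/(a+1) = 54.78/6.5 ≈ 8.4277.

σ̂²_MAP = 8.4277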